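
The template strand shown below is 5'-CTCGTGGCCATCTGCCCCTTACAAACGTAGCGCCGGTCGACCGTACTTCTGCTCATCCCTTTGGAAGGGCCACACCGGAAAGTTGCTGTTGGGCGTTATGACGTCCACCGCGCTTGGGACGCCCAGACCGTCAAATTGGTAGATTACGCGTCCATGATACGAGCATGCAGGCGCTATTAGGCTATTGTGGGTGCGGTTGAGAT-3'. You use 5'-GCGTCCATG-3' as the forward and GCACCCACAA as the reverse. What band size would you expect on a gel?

The forward primer matches the template at positions 148–156.
Reverse complement of the reverse primer: TTGTGGGTGC. This occurs on the top strand at positions 185–194.
Product length = (reverse-primer end) − (forward-primer start) + 1 = 194 − 148 + 1 = 47 bp.

47 bp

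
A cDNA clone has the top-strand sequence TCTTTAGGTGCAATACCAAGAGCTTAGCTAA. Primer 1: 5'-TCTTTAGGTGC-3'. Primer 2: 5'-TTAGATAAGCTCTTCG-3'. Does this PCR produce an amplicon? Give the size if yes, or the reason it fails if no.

No product — primer 2 has no binding site in the template.

Primer 2 (TTAGATAAGCTCTTCG) does not match the top strand, and its reverse complement CGAAGAGCTTATCTAA does not match either.
With no annealing site for primer 2, no amplification occurs.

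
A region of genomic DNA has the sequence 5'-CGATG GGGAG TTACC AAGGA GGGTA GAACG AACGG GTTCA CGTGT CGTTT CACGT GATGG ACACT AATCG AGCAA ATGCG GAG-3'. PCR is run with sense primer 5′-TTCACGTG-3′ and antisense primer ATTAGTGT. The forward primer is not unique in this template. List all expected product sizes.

32 bp, 20 bp

The forward primer TTCACGTG matches the top strand at positions 37–44, 49–56.
The reverse primer's reverse complement is ACACTAAT, matching at positions 61–68.
Each forward site pairs with the reverse site to give a product ending at position 68: sizes 32, 20 bp.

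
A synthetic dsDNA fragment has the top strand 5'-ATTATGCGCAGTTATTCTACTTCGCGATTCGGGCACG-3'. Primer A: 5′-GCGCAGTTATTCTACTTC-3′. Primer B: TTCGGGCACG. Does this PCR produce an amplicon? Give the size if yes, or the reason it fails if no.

No product — both primers anneal to the same strand and extend in the same direction.

Primer A (GCGCAGTTATTCTACTTC) matches the top strand at positions 6–23 (3' end points downstream).
Primer B (TTCGGGCACG) also matches the top strand directly, at positions 28–37 — its reverse complement CGTGCCCGAA is not present.
Both primers anneal to the bottom strand with 3' ends pointing the same way, so neither can prime synthesis back toward the other.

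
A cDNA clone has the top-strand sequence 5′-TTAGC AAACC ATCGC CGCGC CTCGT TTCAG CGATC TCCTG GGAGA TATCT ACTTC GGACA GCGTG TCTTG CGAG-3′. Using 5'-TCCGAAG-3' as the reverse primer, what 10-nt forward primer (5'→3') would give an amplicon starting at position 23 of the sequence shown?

The reverse primer's reverse complement CTTCGGA matches the template at positions 52–58; the product starts at position 23.
The forward primer is identical to the top strand over positions 23–32: CGTTTCAGCG.

5'-CGTTTCAGCG-3'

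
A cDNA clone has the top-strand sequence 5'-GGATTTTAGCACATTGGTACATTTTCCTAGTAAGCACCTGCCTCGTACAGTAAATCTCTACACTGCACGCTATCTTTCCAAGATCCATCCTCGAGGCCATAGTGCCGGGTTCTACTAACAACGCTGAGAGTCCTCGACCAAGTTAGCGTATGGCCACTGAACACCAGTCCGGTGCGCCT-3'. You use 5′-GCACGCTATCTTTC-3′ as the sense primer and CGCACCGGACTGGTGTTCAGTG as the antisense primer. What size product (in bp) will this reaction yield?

112 bp

The forward primer matches the template at positions 65–78.
Taking the reverse complement of CGCACCGGACTGGTGTTCAGTG gives CACTGAACACCAGTCCGGTGCG, found at positions 155–176 on the template; the primer anneals here to the top strand with its 3' end pointing upstream.
Product length = (reverse-primer end) − (forward-primer start) + 1 = 176 − 65 + 1 = 112 bp.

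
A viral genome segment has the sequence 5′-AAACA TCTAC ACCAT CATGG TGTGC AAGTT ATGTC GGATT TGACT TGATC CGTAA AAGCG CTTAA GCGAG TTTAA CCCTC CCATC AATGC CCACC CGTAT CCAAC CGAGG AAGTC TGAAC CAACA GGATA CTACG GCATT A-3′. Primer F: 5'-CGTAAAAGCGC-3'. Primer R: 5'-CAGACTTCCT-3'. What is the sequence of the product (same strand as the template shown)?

Scanning the template, CGTAAAAGCGC occurs at positions 51–61; this primer anneals to the bottom strand there with its 3' end pointing downstream.
Reverse complement of the reverse primer: AGGAAGTCTG. This occurs on the top strand at positions 108–117.
The product is the template from position 51 through 117 (67 bp).

5'-CGTAAAAGCGCTTAAGCGAGTTTAACCCTCCCATCAATGCCCACCCGTATCCAACCGAGGAAGTCTG-3'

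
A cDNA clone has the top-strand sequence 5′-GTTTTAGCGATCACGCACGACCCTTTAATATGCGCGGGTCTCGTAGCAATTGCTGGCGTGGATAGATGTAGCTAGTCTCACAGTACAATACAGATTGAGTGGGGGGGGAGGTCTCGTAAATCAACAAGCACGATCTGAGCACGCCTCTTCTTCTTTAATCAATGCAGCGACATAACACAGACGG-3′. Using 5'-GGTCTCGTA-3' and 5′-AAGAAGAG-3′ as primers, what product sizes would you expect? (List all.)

116 bp, 43 bp

The forward primer GGTCTCGTA matches the top strand at positions 37–45, 110–118.
The reverse primer's reverse complement is CTCTTCTT, matching at positions 145–152.
Each forward site pairs with the reverse site to give a product ending at position 152: sizes 116, 43 bp.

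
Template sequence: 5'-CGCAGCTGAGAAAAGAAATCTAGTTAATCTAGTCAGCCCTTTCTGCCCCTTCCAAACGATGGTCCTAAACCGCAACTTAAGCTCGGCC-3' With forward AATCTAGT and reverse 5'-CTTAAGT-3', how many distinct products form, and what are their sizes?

The forward primer AATCTAGT matches the top strand at positions 17–24, 26–33.
The reverse primer's reverse complement is ACTTAAG, matching at positions 75–81.
Each forward site pairs with the reverse site to give a product ending at position 81: sizes 65, 56 bp.

Two products: 65 bp, 56 bp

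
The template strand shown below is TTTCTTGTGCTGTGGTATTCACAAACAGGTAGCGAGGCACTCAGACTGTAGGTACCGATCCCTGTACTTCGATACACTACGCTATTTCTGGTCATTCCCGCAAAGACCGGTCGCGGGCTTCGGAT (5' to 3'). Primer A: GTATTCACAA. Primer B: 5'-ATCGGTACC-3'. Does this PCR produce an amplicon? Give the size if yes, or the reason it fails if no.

Primer A (GTATTCACAA) matches the top strand at positions 15–24; it acts as a forward primer.
Primer B's reverse complement is GGTACCGAT, matching the top strand at positions 51–59; it acts as a reverse primer.
The 3' ends face each other across positions 15–59, giving a 45 bp product.

Yes — a 45 bp product.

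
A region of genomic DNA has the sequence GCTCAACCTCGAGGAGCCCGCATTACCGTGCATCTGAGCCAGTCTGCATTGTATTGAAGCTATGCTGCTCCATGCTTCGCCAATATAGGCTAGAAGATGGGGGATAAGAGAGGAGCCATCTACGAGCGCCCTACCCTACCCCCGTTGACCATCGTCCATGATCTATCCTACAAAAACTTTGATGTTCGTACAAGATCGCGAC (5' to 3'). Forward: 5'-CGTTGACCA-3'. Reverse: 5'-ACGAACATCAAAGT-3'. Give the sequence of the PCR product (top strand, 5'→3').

The forward primer matches the template at positions 143–151.
Taking the reverse complement of ACGAACATCAAAGT gives ACTTTGATGTTCGT, found at positions 176–189 on the template; the primer anneals here to the top strand with its 3' end pointing upstream.
The product is the template from position 143 through 189 (47 bp).

5'-CGTTGACCATCGTCCATGATCTATCCTACAAAAACTTTGATGTTCGT-3'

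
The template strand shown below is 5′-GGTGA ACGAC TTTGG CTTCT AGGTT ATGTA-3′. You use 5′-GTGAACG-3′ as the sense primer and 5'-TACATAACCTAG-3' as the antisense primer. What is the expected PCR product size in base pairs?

29 bp

Scanning the template, GTGAACG occurs at positions 2–8; this primer anneals to the bottom strand there with its 3' end pointing downstream.
The reverse primer's reverse complement is CTAGGTTATGTA, which matches the template at positions 19–30.
Amplicon spans positions 2–30: 29 bp.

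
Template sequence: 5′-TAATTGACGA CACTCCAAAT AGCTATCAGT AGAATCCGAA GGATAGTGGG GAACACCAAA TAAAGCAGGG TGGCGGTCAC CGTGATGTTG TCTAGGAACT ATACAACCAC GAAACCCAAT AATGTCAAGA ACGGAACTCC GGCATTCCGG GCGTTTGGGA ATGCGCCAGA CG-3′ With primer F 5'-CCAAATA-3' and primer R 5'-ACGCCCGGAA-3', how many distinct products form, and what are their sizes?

Two products: 140 bp, 99 bp

The forward primer CCAAATA matches the top strand at positions 15–21, 56–62.
The reverse primer's reverse complement is TTCCGGGCGT, matching at positions 145–154.
Each forward site pairs with the reverse site to give a product ending at position 154: sizes 140, 99 bp.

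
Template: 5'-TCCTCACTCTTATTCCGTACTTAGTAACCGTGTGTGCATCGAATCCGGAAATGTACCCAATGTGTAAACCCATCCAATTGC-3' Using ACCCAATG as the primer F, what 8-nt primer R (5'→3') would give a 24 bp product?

5'-ATTGGATG-3'

The forward primer binds at positions 55–62, so a 24 bp product ends at position 55 + 24 − 1 = 78.
The reverse primer anneals to the top strand over positions 71–78, i.e. to CATCCAAT.
Its sequence written 5'→3' is the reverse complement: ATTGGATG.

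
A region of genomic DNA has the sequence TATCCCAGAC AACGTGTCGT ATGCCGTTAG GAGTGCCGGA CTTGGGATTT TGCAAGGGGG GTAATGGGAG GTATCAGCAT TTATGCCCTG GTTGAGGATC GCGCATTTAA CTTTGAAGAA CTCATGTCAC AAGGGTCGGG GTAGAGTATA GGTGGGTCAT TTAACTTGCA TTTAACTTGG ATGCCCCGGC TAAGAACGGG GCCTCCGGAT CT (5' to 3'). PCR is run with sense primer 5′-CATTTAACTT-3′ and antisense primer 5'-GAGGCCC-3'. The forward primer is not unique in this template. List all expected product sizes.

The forward primer CATTTAACTT matches the top strand at positions 104–113, 158–167, 169–178.
The reverse primer's reverse complement is GGGCCTC, matching at positions 199–205.
Each forward site pairs with the reverse site to give a product ending at position 205: sizes 102, 48, 37 bp.

102 bp, 48 bp, 37 bp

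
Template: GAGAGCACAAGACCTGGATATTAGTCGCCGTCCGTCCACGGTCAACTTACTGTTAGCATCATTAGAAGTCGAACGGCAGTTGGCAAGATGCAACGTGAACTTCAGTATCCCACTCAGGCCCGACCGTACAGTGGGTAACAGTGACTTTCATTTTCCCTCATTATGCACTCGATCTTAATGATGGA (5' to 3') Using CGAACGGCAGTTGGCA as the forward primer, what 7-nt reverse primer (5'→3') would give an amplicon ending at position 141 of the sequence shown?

The forward primer binds at positions 70–85; the product's 3' end on the top strand is position 141.
The reverse primer anneals to the top strand over positions 135–141, i.e. to GTAACAG.
Its sequence written 5'→3' is the reverse complement: CTGTTAC.

5'-CTGTTAC-3'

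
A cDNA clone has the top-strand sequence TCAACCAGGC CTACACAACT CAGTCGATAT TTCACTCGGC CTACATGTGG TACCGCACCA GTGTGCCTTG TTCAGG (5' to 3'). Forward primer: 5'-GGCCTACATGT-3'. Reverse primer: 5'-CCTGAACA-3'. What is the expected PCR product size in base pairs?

Scanning the template, GGCCTACATGT occurs at positions 38–48; this primer anneals to the bottom strand there with its 3' end pointing downstream.
Taking the reverse complement of CCTGAACA gives TGTTCAGG, found at positions 69–76 on the template; the primer anneals here to the top strand with its 3' end pointing upstream.
Product length = (reverse-primer end) − (forward-primer start) + 1 = 76 − 38 + 1 = 39 bp.

39 bp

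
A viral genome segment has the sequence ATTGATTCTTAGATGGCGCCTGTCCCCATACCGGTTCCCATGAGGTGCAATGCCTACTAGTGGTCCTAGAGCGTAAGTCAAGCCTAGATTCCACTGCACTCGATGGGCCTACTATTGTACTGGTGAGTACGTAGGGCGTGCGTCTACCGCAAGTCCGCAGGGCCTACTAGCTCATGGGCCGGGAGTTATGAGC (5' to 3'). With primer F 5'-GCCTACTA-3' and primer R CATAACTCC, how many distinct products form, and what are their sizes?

Three products: 139 bp, 84 bp, 29 bp

The forward primer GCCTACTA matches the top strand at positions 52–59, 107–114, 162–169.
The reverse primer's reverse complement is GGAGTTATG, matching at positions 182–190.
Each forward site pairs with the reverse site to give a product ending at position 190: sizes 139, 84, 29 bp.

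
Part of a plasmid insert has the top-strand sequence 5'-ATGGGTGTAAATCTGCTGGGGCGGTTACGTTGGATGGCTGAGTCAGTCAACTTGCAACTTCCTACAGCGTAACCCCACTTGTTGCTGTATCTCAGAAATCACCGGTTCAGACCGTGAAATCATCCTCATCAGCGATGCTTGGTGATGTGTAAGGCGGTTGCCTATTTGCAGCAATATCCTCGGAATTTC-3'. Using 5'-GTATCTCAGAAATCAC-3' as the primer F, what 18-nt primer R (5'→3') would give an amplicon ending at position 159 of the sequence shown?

The forward primer binds at positions 87–102; the product's 3' end on the top strand is position 159.
The reverse primer anneals to the top strand over positions 142–159, i.e. to GTGATGTGTAAGGCGGTT.
Its sequence written 5'→3' is the reverse complement: AACCGCCTTACACATCAC.

5'-AACCGCCTTACACATCAC-3'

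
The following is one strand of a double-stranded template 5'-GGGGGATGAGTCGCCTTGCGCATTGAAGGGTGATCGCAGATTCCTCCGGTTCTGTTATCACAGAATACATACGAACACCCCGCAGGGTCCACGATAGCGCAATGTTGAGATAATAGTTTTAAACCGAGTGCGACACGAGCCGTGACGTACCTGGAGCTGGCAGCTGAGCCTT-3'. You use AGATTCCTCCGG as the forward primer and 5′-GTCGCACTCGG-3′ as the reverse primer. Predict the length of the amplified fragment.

Forward primer AGATTCCTCCGG is found on the top strand at positions 38–49.
Reverse complement of the reverse primer: CCGAGTGCGAC. This occurs on the top strand at positions 124–134.
Product length = (reverse-primer end) − (forward-primer start) + 1 = 134 − 38 + 1 = 97 bp.

97 bp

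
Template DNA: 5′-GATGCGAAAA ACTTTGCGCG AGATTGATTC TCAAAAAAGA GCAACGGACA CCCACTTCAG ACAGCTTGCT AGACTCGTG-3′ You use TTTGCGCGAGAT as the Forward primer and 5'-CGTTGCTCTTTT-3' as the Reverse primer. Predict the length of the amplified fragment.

34 bp

Forward primer TTTGCGCGAGAT is found on the top strand at positions 13–24.
The reverse primer's reverse complement is AAAAGAGCAACG, which matches the template at positions 35–46.
Amplicon spans positions 13–46: 34 bp.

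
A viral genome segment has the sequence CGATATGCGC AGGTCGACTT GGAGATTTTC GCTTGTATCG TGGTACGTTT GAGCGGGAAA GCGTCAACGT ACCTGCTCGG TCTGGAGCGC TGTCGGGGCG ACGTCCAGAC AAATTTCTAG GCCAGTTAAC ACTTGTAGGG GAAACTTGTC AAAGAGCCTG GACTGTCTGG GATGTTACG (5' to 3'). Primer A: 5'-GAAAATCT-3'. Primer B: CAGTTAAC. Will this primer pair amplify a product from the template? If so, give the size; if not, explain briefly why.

Primer A (GAAAATCT) has reverse complement AGATTTTC, which matches the top strand at positions 23–30; primer A anneals to the top strand there with its 3' end pointing upstream toward position 23.
Primer B (CAGTTAAC) matches the top strand directly at positions 123–130; it anneals to the bottom strand with its 3' end pointing downstream toward position 130.
The 3' ends diverge (primer A extends toward position 1, primer B toward position 179), so the primers never converge on a shared product.

No product — the primers' 3' ends point away from each other.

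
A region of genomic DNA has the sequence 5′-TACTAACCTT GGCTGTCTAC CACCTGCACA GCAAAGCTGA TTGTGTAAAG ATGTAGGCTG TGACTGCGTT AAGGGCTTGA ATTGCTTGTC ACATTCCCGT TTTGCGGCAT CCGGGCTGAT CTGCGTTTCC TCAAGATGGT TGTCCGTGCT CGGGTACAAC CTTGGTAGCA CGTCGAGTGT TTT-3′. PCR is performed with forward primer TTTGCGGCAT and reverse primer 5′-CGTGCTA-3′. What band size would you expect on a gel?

72 bp

Scanning the template, TTTGCGGCAT occurs at positions 101–110; this primer anneals to the bottom strand there with its 3' end pointing downstream.
Reverse complement of the reverse primer: TAGCACG. This occurs on the top strand at positions 166–172.
Amplicon spans positions 101–172: 72 bp.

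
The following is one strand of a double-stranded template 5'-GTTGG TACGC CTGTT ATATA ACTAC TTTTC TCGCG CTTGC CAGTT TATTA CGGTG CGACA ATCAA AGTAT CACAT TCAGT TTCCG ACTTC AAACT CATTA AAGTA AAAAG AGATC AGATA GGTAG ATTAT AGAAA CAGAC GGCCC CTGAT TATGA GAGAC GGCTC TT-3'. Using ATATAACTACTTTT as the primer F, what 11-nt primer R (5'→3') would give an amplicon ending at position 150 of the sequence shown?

The forward primer binds at positions 16–29; the product's 3' end on the top strand is position 150.
The reverse primer anneals to the top strand over positions 140–150, i.e. to CGGCCCCTGAT.
Its sequence written 5'→3' is the reverse complement: ATCAGGGGCCG.

5'-ATCAGGGGCCG-3'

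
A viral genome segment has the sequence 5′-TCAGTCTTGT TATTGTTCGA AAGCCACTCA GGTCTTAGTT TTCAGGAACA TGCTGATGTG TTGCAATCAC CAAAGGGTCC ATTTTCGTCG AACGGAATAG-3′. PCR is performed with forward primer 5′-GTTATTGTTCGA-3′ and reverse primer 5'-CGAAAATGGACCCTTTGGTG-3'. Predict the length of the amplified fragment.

Scanning the template, GTTATTGTTCGA occurs at positions 9–20; this primer anneals to the bottom strand there with its 3' end pointing downstream.
Reverse complement of the reverse primer: CACCAAAGGGTCCATTTTCG. This occurs on the top strand at positions 68–87.
The product runs from position 9 to position 87, so its length is 87 − 9 + 1 = 79 bp.

79 bp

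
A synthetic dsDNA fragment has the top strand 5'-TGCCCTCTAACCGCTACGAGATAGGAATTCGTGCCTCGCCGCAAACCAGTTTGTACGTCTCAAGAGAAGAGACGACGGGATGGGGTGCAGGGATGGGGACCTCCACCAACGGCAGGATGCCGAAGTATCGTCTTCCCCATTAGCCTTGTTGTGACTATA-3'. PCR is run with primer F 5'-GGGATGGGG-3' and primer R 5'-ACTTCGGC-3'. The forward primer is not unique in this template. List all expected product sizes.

50 bp, 37 bp

The forward primer GGGATGGGG matches the top strand at positions 77–85, 90–98.
The reverse primer's reverse complement is GCCGAAGT, matching at positions 119–126.
Each forward site pairs with the reverse site to give a product ending at position 126: sizes 50, 37 bp.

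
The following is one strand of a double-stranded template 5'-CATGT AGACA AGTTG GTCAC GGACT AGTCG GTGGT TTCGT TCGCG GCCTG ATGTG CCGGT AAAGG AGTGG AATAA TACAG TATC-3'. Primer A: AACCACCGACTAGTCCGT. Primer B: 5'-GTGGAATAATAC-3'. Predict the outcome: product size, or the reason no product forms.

No product — the primers' 3' ends point away from each other.

Primer A (AACCACCGACTAGTCCGT) has reverse complement ACGGACTAGTCGGTGGTT, which matches the top strand at positions 19–36; primer A anneals to the top strand there with its 3' end pointing upstream toward position 19.
Primer B (GTGGAATAATAC) matches the top strand directly at positions 67–78; it anneals to the bottom strand with its 3' end pointing downstream toward position 78.
The 3' ends diverge (primer A extends toward position 1, primer B toward position 84), so the primers never converge on a shared product.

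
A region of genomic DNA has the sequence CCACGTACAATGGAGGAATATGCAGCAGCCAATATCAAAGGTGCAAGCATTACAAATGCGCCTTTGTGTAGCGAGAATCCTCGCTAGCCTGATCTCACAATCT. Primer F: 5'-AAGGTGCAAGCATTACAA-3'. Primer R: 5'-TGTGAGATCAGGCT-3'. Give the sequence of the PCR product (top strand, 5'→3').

The forward primer matches the template at positions 38–55.
The reverse primer's reverse complement is AGCCTGATCTCACA, which matches the template at positions 86–99.
The product is the template from position 38 through 99 (62 bp).

5'-AAGGTGCAAGCATTACAAATGCGCCTTTGTGTAGCGAGAATCCTCGCTAGCCTGATCTCACA-3'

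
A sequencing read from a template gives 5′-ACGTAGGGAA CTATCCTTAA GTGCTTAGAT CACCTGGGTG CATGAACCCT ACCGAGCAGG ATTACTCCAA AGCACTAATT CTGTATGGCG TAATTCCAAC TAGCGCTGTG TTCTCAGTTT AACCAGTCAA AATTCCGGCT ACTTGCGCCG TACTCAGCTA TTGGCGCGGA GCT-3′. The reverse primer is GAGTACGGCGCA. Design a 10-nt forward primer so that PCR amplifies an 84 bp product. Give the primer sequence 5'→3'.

5'-GCACTAATTC-3'

The reverse primer's reverse complement TGCGCCGTACTC matches the template at positions 144–155, so the product ends at position 155.
An 84 bp product then starts at position 155 − 84 + 1 = 72.
The forward primer is identical to the top strand there: GCACTAATTC.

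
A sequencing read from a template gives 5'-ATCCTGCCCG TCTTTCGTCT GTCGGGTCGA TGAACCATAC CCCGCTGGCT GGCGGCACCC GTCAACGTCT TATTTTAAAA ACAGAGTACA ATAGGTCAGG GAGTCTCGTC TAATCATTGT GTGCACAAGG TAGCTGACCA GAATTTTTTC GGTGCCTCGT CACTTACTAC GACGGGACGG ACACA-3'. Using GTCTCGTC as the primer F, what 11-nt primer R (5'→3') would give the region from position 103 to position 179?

The product's 3' end on the top strand is position 179.
The reverse primer anneals to the top strand over positions 169–179, i.e. to ACGACGGGACG.
Its sequence written 5'→3' is the reverse complement: CGTCCCGTCGT.

5'-CGTCCCGTCGT-3'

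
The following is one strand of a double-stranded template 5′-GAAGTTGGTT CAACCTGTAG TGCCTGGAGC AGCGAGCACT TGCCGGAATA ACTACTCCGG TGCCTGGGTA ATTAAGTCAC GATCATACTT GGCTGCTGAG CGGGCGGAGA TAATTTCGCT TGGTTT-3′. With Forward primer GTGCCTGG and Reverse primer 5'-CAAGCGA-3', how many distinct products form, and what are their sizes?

Two products: 103 bp, 63 bp

The forward primer GTGCCTGG matches the top strand at positions 20–27, 60–67.
The reverse primer's reverse complement is TCGCTTG, matching at positions 116–122.
Each forward site pairs with the reverse site to give a product ending at position 122: sizes 103, 63 bp.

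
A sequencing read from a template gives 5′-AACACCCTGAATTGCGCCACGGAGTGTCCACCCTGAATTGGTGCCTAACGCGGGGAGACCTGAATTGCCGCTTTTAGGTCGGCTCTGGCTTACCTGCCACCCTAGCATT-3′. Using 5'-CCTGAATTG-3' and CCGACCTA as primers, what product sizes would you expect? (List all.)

77 bp, 51 bp, 24 bp

The forward primer CCTGAATTG matches the top strand at positions 6–14, 32–40, 59–67.
The reverse primer's reverse complement is TAGGTCGG, matching at positions 75–82.
Each forward site pairs with the reverse site to give a product ending at position 82: sizes 77, 51, 24 bp.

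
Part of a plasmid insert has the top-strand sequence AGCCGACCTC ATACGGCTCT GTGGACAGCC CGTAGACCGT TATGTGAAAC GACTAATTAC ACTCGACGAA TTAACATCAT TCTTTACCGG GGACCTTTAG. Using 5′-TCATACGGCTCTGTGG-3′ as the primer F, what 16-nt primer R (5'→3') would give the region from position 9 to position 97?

The product's 3' end on the top strand is position 97.
The reverse primer anneals to the top strand over positions 82–97, i.e. to CTTTACCGGGGACCTT.
Its sequence written 5'→3' is the reverse complement: AAGGTCCCCGGTAAAG.

5'-AAGGTCCCCGGTAAAG-3'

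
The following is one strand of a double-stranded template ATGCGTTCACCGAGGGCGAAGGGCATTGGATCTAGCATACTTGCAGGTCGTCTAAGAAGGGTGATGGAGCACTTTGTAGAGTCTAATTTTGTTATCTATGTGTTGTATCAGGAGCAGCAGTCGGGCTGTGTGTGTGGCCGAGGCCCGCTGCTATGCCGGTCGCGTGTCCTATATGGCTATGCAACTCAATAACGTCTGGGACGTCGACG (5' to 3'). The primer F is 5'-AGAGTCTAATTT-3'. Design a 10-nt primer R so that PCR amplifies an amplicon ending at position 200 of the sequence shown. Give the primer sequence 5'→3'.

5'-CCCAGACGTT-3'

The forward primer binds at positions 78–89; the product's 3' end on the top strand is position 200.
The reverse primer anneals to the top strand over positions 191–200, i.e. to AACGTCTGGG.
Its sequence written 5'→3' is the reverse complement: CCCAGACGTT.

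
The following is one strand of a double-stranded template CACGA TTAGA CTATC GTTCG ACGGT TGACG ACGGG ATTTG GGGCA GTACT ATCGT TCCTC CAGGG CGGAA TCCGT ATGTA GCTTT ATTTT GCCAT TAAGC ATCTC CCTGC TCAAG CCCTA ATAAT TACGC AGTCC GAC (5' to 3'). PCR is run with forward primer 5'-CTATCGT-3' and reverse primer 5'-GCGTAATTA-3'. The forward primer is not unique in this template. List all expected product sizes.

120 bp, 82 bp

The forward primer CTATCGT matches the top strand at positions 11–17, 49–55.
The reverse primer's reverse complement is TAATTACGC, matching at positions 122–130.
Each forward site pairs with the reverse site to give a product ending at position 130: sizes 120, 82 bp.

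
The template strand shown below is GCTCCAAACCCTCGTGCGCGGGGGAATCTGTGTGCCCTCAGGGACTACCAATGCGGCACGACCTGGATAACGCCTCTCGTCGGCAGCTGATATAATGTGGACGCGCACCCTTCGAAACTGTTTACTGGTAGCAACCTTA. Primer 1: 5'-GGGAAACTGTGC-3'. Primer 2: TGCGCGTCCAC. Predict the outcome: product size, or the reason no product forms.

Primer 1 (GGGAAACTGTGC) does not match the top strand, and its reverse complement GCACAGTTTCCC does not match either.
With no annealing site for primer 1, no amplification occurs.

No product — primer 1 has no binding site in the template.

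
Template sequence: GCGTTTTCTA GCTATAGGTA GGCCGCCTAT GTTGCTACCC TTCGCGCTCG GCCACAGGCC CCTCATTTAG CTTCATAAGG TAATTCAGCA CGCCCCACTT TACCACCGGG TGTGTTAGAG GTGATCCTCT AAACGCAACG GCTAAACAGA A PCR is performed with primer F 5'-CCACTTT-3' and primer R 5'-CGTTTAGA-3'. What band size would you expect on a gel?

Scanning the template, CCACTTT occurs at positions 95–101; this primer anneals to the bottom strand there with its 3' end pointing downstream.
Reverse complement of the reverse primer: TCTAAACG. This occurs on the top strand at positions 128–135.
Product length = (reverse-primer end) − (forward-primer start) + 1 = 135 − 95 + 1 = 41 bp.

41 bp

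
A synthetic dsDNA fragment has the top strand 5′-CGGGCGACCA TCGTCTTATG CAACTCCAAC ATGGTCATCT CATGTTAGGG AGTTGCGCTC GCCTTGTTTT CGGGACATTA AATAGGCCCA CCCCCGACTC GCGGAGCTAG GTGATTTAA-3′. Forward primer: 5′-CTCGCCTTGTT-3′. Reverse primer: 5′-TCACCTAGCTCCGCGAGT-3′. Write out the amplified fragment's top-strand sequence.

Forward primer CTCGCCTTGTT is found on the top strand at positions 58–68.
Reverse complement of the reverse primer: ACTCGCGGAGCTAGGTGA. This occurs on the top strand at positions 97–114.
The product is the template from position 58 through 114 (57 bp).

5'-CTCGCCTTGTTTTCGGGACATTAAATAGGCCCACCCCCGACTCGCGGAGCTAGGTGA-3'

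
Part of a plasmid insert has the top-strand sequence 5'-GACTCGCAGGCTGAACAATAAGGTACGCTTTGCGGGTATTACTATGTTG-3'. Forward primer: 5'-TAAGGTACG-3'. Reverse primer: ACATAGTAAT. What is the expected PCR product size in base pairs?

Forward primer TAAGGTACG is found on the top strand at positions 19–27.
Reverse complement of the reverse primer: ATTACTATGT. This occurs on the top strand at positions 38–47.
Product length = (reverse-primer end) − (forward-primer start) + 1 = 47 − 19 + 1 = 29 bp.

29 bp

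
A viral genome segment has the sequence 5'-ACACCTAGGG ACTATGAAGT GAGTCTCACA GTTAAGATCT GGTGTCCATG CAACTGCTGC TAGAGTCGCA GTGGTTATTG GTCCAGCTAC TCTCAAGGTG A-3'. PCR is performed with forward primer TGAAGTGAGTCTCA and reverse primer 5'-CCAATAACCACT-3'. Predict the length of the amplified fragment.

67 bp

Scanning the template, TGAAGTGAGTCTCA occurs at positions 15–28; this primer anneals to the bottom strand there with its 3' end pointing downstream.
The reverse primer's reverse complement is AGTGGTTATTGG, which matches the template at positions 70–81.
Product length = (reverse-primer end) − (forward-primer start) + 1 = 81 − 15 + 1 = 67 bp.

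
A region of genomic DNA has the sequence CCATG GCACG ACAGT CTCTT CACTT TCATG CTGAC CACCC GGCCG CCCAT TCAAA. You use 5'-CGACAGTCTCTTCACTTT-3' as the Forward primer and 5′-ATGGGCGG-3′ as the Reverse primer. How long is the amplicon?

42 bp

Forward primer CGACAGTCTCTTCACTTT is found on the top strand at positions 9–26.
The reverse primer's reverse complement is CCGCCCAT, which matches the template at positions 43–50.
The product runs from position 9 to position 50, so its length is 50 − 9 + 1 = 42 bp.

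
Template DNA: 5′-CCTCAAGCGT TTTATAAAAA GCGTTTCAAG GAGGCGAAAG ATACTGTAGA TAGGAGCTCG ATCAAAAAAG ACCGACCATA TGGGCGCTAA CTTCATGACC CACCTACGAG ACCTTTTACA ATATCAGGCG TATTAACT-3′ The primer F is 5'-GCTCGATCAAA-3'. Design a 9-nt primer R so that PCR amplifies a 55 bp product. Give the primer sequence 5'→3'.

The forward primer binds at positions 56–66, so a 55 bp product ends at position 56 + 55 − 1 = 110.
The reverse primer anneals to the top strand over positions 102–110, i.e. to ACCTACGAG.
Its sequence written 5'→3' is the reverse complement: CTCGTAGGT.

5'-CTCGTAGGT-3'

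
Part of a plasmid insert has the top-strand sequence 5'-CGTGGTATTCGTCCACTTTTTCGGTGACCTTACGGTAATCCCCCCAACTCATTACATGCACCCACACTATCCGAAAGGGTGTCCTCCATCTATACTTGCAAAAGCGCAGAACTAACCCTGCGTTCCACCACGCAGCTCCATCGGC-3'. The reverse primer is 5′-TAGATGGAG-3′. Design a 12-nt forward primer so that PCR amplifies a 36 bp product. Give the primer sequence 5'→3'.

The reverse primer's reverse complement CTCCATCTA matches the template at positions 84–92, so the product ends at position 92.
A 36 bp product then starts at position 92 − 36 + 1 = 57.
The forward primer is identical to the top strand there: TGCACCCACACT.

5'-TGCACCCACACT-3'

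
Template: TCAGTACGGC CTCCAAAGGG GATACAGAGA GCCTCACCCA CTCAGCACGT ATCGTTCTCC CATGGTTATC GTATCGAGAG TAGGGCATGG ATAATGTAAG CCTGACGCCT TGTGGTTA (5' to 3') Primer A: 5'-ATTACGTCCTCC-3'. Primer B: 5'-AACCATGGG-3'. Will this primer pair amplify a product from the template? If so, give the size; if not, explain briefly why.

Primer A (ATTACGTCCTCC) does not match the top strand, and its reverse complement GGAGGACGTAAT does not match either.
With no annealing site for primer A, no amplification occurs.

No product — primer A has no binding site in the template.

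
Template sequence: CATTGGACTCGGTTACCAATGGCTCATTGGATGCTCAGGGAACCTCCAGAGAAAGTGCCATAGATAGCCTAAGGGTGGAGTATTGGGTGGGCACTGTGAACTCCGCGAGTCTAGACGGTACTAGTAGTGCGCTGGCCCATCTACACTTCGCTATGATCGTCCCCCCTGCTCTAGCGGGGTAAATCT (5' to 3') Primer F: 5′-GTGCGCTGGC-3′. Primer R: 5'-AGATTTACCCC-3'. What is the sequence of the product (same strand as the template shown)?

5'-GTGCGCTGGCCCATCTACACTTCGCTATGATCGTCCCCCCTGCTCTAGCGGGGTAAATCT-3'

The forward primer matches the template at positions 127–136.
Taking the reverse complement of AGATTTACCCC gives GGGGTAAATCT, found at positions 176–186 on the template; the primer anneals here to the top strand with its 3' end pointing upstream.
The product is the template from position 127 through 186 (60 bp).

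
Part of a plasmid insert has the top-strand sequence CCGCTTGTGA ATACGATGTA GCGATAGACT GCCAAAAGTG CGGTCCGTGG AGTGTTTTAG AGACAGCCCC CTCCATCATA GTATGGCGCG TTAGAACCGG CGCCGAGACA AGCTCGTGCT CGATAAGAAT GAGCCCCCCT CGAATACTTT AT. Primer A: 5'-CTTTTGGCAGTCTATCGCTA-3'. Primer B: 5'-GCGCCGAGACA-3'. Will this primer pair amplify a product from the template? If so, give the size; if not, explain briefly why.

No product — the primers' 3' ends point away from each other.

Primer A (CTTTTGGCAGTCTATCGCTA) has reverse complement TAGCGATAGACTGCCAAAAG, which matches the top strand at positions 19–38; primer A anneals to the top strand there with its 3' end pointing upstream toward position 19.
Primer B (GCGCCGAGACA) matches the top strand directly at positions 100–110; it anneals to the bottom strand with its 3' end pointing downstream toward position 110.
The 3' ends diverge (primer A extends toward position 1, primer B toward position 152), so the primers never converge on a shared product.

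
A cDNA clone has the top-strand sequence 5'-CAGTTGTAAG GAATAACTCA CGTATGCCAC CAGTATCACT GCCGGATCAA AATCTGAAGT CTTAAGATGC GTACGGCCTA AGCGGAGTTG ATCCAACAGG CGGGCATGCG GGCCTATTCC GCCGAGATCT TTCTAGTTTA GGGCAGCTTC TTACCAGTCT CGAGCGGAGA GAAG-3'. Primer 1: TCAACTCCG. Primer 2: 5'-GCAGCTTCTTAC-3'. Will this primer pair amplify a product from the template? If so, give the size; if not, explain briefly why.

No product — the primers' 3' ends point away from each other.

Primer 1 (TCAACTCCG) has reverse complement CGGAGTTGA, which matches the top strand at positions 83–91; primer 1 anneals to the top strand there with its 3' end pointing upstream toward position 83.
Primer 2 (GCAGCTTCTTAC) matches the top strand directly at positions 143–154; it anneals to the bottom strand with its 3' end pointing downstream toward position 154.
The 3' ends diverge (primer 1 extends toward position 1, primer 2 toward position 174), so the primers never converge on a shared product.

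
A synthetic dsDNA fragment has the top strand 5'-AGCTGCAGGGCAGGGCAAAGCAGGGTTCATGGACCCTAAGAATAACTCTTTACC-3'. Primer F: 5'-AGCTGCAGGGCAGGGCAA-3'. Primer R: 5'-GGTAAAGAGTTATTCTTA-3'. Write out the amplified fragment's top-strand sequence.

5'-AGCTGCAGGGCAGGGCAAAGCAGGGTTCATGGACCCTAAGAATAACTCTTTACC-3'

Forward primer AGCTGCAGGGCAGGGCAA is found on the top strand at positions 1–18.
The reverse primer's reverse complement is TAAGAATAACTCTTTACC, which matches the template at positions 37–54.
The product is the template from position 1 through 54 (54 bp).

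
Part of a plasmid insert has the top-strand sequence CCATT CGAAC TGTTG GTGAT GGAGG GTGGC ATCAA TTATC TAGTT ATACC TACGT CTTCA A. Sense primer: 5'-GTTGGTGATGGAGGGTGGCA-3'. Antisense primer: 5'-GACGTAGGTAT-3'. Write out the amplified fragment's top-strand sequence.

The forward primer matches the template at positions 12–31.
Reverse complement of the reverse primer: ATACCTACGTC. This occurs on the top strand at positions 46–56.
The product is the template from position 12 through 56 (45 bp).

5'-GTTGGTGATGGAGGGTGGCATCAATTATCTAGTTATACCTACGTC-3'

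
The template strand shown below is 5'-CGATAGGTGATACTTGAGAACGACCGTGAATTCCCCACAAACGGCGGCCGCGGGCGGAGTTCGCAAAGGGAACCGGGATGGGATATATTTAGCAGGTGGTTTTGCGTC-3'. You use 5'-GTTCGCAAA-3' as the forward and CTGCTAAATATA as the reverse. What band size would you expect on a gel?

37 bp

The forward primer matches the template at positions 59–67.
The reverse primer's reverse complement is TATATTTAGCAG, which matches the template at positions 84–95.
The product runs from position 59 to position 95, so its length is 95 − 59 + 1 = 37 bp.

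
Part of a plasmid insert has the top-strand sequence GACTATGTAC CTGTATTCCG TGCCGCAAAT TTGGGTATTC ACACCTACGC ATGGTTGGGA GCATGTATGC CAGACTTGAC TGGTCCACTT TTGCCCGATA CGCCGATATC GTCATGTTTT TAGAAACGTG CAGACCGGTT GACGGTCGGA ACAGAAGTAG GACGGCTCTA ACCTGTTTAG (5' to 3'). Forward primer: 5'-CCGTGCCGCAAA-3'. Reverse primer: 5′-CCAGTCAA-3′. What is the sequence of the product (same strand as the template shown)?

5'-CCGTGCCGCAAATTTGGGTATTCACACCTACGCATGGTTGGGAGCATGTATGCCAGACTTGACTGG-3'

Forward primer CCGTGCCGCAAA is found on the top strand at positions 18–29.
The reverse primer's reverse complement is TTGACTGG, which matches the template at positions 76–83.
The product is the template from position 18 through 83 (66 bp).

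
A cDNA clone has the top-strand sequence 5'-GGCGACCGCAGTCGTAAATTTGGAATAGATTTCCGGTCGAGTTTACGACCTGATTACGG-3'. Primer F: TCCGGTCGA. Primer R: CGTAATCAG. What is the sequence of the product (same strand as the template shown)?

5'-TCCGGTCGAGTTTACGACCTGATTACG-3'

Scanning the template, TCCGGTCGA occurs at positions 32–40; this primer anneals to the bottom strand there with its 3' end pointing downstream.
The reverse primer's reverse complement is CTGATTACG, which matches the template at positions 50–58.
The product is the template from position 32 through 58 (27 bp).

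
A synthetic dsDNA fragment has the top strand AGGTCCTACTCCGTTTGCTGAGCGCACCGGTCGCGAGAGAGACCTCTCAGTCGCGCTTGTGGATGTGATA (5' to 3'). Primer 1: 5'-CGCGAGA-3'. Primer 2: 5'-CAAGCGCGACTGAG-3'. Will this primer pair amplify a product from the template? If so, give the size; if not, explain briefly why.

Yes — a 28 bp product.

Primer 1 (CGCGAGA) matches the top strand at positions 32–38; it acts as a forward primer.
Primer 2's reverse complement is CTCAGTCGCGCTTG, matching the top strand at positions 46–59; it acts as a reverse primer.
The 3' ends face each other across positions 32–59, giving a 28 bp product.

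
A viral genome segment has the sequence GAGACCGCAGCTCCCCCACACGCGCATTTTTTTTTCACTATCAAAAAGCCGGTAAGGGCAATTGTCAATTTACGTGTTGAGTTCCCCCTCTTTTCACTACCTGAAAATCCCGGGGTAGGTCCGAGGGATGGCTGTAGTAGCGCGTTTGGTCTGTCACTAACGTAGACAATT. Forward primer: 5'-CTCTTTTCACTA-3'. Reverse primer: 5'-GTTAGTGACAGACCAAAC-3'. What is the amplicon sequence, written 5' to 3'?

5'-CTCTTTTCACTACCTGAAAATCCCGGGGTAGGTCCGAGGGATGGCTGTAGTAGCGCGTTTGGTCTGTCACTAAC-3'

Forward primer CTCTTTTCACTA is found on the top strand at positions 88–99.
The reverse primer's reverse complement is GTTTGGTCTGTCACTAAC, which matches the template at positions 144–161.
The product is the template from position 88 through 161 (74 bp).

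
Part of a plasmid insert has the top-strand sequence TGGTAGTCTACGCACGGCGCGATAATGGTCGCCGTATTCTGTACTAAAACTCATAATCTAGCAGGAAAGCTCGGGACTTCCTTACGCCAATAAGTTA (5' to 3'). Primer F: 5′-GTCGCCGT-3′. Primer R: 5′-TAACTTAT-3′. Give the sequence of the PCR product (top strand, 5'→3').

The forward primer matches the template at positions 28–35.
Reverse complement of the reverse primer: ATAAGTTA. This occurs on the top strand at positions 90–97.
The product is the template from position 28 through 97 (70 bp).

5'-GTCGCCGTATTCTGTACTAAAACTCATAATCTAGCAGGAAAGCTCGGGACTTCCTTACGCCAATAAGTTA-3'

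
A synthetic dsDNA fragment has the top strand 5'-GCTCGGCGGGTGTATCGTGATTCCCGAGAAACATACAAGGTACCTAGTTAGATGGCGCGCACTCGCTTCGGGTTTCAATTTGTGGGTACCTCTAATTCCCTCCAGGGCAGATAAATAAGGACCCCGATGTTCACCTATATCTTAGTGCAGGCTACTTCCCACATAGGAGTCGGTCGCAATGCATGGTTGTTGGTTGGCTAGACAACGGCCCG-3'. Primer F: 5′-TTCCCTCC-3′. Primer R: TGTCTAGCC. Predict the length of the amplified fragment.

The forward primer matches the template at positions 96–103.
The reverse primer's reverse complement is GGCTAGACA, which matches the template at positions 196–204.
The product runs from position 96 to position 204, so its length is 204 − 96 + 1 = 109 bp.

109 bp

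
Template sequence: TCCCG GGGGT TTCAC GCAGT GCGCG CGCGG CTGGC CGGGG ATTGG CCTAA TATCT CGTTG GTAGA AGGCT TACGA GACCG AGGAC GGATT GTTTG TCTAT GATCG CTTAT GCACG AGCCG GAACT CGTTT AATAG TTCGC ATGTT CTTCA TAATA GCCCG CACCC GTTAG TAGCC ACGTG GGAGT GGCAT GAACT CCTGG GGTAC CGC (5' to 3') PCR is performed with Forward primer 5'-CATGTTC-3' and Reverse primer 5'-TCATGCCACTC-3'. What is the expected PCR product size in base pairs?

53 bp

Scanning the template, CATGTTC occurs at positions 140–146; this primer anneals to the bottom strand there with its 3' end pointing downstream.
Reverse complement of the reverse primer: GAGTGGCATGA. This occurs on the top strand at positions 182–192.
Product length = (reverse-primer end) − (forward-primer start) + 1 = 192 − 140 + 1 = 53 bp.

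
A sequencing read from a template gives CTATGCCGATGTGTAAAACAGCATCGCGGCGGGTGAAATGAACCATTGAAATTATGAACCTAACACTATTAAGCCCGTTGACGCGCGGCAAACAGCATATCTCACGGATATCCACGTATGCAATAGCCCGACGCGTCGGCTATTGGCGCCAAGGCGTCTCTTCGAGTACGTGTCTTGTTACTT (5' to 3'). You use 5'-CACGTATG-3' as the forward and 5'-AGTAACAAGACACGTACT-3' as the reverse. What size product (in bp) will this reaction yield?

70 bp

The forward primer matches the template at positions 113–120.
The reverse primer's reverse complement is AGTACGTGTCTTGTTACT, which matches the template at positions 165–182.
Product length = (reverse-primer end) − (forward-primer start) + 1 = 182 − 113 + 1 = 70 bp.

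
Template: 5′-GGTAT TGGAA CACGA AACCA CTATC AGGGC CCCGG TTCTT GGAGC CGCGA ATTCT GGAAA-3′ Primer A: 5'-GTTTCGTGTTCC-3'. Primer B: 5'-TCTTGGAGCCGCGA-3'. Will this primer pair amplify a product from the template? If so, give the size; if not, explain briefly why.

Primer A (GTTTCGTGTTCC) has reverse complement GGAACACGAAAC, which matches the top strand at positions 7–18; primer A anneals to the top strand there with its 3' end pointing upstream toward position 7.
Primer B (TCTTGGAGCCGCGA) matches the top strand directly at positions 37–50; it anneals to the bottom strand with its 3' end pointing downstream toward position 50.
The 3' ends diverge (primer A extends toward position 1, primer B toward position 60), so the primers never converge on a shared product.

No product — the primers' 3' ends point away from each other.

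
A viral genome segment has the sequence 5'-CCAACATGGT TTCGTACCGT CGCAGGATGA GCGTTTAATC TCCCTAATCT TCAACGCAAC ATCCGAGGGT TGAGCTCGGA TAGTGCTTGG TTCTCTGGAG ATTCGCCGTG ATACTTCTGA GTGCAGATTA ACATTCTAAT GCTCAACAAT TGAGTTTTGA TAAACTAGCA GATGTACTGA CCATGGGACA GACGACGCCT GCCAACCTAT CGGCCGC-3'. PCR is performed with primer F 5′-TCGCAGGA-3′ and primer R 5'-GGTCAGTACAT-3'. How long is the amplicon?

Forward primer TCGCAGGA is found on the top strand at positions 20–27.
The reverse primer's reverse complement is ATGTACTGACC, which matches the template at positions 172–182.
The product runs from position 20 to position 182, so its length is 182 − 20 + 1 = 163 bp.

163 bp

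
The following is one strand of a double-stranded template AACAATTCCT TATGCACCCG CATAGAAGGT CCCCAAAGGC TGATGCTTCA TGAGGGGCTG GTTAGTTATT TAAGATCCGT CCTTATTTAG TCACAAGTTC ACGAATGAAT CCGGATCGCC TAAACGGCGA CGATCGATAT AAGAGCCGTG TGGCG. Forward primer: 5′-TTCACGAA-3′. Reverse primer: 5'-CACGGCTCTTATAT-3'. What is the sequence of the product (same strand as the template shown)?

5'-TTCACGAATGAATCCGGATCGCCTAAACGGCGACGATCGATATAAGAGCCGTG-3'

Forward primer TTCACGAA is found on the top strand at positions 98–105.
The reverse primer's reverse complement is ATATAAGAGCCGTG, which matches the template at positions 137–150.
The product is the template from position 98 through 150 (53 bp).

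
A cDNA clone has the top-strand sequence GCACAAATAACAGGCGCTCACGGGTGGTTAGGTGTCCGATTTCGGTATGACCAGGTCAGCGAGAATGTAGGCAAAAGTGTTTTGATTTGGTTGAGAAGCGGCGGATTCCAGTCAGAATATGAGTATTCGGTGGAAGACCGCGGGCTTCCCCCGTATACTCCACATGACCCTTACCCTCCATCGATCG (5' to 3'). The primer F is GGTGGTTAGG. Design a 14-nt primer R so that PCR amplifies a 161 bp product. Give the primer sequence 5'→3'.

The forward primer binds at positions 23–32, so a 161 bp product ends at position 23 + 161 − 1 = 183.
The reverse primer anneals to the top strand over positions 170–183, i.e. to CTTACCCTCCATCG.
Its sequence written 5'→3' is the reverse complement: CGATGGAGGGTAAG.

5'-CGATGGAGGGTAAG-3'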